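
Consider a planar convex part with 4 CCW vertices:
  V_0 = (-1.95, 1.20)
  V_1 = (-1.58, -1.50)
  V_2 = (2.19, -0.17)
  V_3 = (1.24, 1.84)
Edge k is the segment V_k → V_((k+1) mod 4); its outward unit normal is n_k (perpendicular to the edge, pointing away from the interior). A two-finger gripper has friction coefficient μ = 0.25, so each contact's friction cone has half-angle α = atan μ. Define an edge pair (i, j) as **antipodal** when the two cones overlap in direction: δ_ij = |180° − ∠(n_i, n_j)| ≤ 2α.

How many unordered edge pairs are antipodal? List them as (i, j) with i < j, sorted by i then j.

α = atan 0.25 = 14.04°;  2α = 28.07°
n_0 = (-0.9907, -0.1358)
n_1 = (+0.3327, -0.9430)
n_2 = (+0.9041, +0.4273)
n_3 = (-0.1967, +0.9805)
  (0,1): δ = 78.37°  ·
  (0,2): δ = 17.49°  ✓
  (0,3): δ = 93.54°  ·
  (1,2): δ = 84.13°  ·
  (1,3): δ = 8.09°  ✓
  (2,3): δ = 103.95°  ·
antipodal pairs: 2

count = 2; pairs: (0,2), (1,3)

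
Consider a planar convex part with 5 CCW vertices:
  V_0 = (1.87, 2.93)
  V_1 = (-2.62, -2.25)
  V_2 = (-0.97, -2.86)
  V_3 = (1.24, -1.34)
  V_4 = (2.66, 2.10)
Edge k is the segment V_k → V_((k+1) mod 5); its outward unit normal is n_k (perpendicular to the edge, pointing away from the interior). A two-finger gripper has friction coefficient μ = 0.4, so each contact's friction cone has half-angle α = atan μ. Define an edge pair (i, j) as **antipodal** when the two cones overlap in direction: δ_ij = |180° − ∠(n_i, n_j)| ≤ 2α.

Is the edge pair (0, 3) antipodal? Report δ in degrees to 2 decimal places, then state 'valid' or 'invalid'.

δ = 18.49°, valid

α = atan 0.4 = 21.80°;  2α = 43.60°
edge 0: e_0 = (-4.49, -5.18);  n_0 = (-0.7556, +0.6550)
edge 3: e_3 = (+1.42, +3.44);  n_3 = (+0.9243, -0.3816)
∠(n_0, n_3) = 161.51°
δ = |180° − 161.51°| = 18.49°
18.49° ≤ 2α = 43.60°  →  valid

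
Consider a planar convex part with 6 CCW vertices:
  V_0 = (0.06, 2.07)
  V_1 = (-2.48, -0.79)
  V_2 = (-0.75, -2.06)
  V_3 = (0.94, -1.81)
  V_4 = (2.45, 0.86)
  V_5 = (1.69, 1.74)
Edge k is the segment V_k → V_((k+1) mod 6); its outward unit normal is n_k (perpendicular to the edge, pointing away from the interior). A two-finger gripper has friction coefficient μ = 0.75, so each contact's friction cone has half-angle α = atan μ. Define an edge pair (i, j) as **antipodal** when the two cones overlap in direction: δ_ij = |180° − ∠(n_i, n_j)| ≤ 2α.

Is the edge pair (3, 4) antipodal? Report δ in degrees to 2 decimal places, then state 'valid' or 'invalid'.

α = atan 0.75 = 36.87°;  2α = 73.74°
edge 3: e_3 = (+1.51, +2.67);  n_3 = (+0.8704, -0.4923)
edge 4: e_4 = (-0.76, +0.88);  n_4 = (+0.7568, +0.6536)
∠(n_3, n_4) = 70.31°
δ = |180° − 70.31°| = 109.69°
109.69° > 2α = 73.74°  →  invalid

δ = 109.69°, invalid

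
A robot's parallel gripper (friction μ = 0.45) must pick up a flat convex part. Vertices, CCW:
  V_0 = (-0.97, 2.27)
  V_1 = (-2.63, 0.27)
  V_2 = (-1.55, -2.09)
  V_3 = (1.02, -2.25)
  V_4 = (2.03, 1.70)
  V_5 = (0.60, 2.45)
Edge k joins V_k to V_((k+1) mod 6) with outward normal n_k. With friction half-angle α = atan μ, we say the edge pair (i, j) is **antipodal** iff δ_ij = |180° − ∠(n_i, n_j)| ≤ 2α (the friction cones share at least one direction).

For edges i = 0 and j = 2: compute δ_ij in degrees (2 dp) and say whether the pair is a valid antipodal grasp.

α = atan 0.45 = 24.23°;  2α = 48.46°
edge 0: e_0 = (-1.66, -2.00);  n_0 = (-0.7695, +0.6387)
edge 2: e_2 = (+2.57, -0.16);  n_2 = (-0.0621, -0.9981)
∠(n_0, n_2) = 126.13°
δ = |180° − 126.13°| = 53.87°
53.87° > 2α = 48.46°  →  invalid

δ = 53.87°, invalid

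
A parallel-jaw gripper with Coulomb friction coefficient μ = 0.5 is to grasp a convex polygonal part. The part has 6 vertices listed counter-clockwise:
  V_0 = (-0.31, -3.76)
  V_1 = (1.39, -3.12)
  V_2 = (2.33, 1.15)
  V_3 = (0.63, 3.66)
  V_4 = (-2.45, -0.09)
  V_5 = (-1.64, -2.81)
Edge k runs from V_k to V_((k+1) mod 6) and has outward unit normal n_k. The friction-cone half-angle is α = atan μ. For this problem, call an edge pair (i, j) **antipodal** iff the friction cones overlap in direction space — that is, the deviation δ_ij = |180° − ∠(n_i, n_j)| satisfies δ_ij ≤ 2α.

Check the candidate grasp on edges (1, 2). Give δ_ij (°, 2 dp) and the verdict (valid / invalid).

α = atan 0.5 = 26.57°;  2α = 53.13°
edge 1: e_1 = (+0.94, +4.27);  n_1 = (+0.9766, -0.2150)
edge 2: e_2 = (-1.70, +2.51);  n_2 = (+0.8280, +0.5608)
∠(n_1, n_2) = 46.52°
δ = |180° − 46.52°| = 133.48°
133.48° > 2α = 53.13°  →  invalid

δ = 133.48°, invalid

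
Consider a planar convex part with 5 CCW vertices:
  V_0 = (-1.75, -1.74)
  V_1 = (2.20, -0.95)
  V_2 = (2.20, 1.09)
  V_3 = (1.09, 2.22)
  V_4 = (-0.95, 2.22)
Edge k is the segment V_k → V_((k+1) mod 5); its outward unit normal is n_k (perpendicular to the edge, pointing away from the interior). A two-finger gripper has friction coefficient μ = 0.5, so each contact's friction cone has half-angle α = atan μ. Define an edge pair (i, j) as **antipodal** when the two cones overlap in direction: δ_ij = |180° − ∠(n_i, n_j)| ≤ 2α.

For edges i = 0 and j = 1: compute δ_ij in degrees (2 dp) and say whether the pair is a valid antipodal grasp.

δ = 101.31°, invalid

α = atan 0.5 = 26.57°;  2α = 53.13°
edge 0: e_0 = (+3.95, +0.79);  n_0 = (+0.1961, -0.9806)
edge 1: e_1 = (+0.00, +2.04);  n_1 = (+1.0000, -0.0000)
∠(n_0, n_1) = 78.69°
δ = |180° − 78.69°| = 101.31°
101.31° > 2α = 53.13°  →  invalid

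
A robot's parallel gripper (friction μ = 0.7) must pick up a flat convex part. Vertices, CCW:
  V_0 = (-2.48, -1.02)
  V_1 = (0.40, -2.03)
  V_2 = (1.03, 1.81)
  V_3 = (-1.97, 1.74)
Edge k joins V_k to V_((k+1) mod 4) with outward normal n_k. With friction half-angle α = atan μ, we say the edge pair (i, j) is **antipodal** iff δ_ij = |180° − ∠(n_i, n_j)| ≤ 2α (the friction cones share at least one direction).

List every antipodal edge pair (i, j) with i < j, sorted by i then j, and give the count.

count = 2; pairs: (0,2), (1,3)

α = atan 0.7 = 34.99°;  2α = 69.98°
n_0 = (-0.3309, -0.9437)
n_1 = (+0.9868, -0.1619)
n_2 = (-0.0233, +0.9997)
n_3 = (-0.9834, +0.1817)
  (0,1): δ = 79.99°  ·
  (0,2): δ = 20.66°  ✓
  (0,3): δ = 98.86°  ·
  (1,2): δ = 79.35°  ·
  (1,3): δ = 1.15°  ✓
  (2,3): δ = 101.81°  ·
antipodal pairs: 2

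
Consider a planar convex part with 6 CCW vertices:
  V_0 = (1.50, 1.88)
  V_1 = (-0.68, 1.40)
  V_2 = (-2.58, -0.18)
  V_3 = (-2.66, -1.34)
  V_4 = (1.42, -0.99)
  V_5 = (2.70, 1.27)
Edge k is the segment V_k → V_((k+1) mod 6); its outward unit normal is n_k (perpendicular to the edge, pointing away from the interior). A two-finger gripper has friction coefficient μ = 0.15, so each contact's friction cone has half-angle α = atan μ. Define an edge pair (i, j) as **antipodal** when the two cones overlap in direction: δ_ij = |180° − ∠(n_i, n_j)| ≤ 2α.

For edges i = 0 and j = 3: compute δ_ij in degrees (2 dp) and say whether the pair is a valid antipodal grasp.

α = atan 0.15 = 8.53°;  2α = 17.06°
edge 0: e_0 = (-2.18, -0.48);  n_0 = (-0.2150, +0.9766)
edge 3: e_3 = (+4.08, +0.35);  n_3 = (+0.0855, -0.9963)
∠(n_0, n_3) = 172.49°
δ = |180° − 172.49°| = 7.51°
7.51° ≤ 2α = 17.06°  →  valid

δ = 7.51°, valid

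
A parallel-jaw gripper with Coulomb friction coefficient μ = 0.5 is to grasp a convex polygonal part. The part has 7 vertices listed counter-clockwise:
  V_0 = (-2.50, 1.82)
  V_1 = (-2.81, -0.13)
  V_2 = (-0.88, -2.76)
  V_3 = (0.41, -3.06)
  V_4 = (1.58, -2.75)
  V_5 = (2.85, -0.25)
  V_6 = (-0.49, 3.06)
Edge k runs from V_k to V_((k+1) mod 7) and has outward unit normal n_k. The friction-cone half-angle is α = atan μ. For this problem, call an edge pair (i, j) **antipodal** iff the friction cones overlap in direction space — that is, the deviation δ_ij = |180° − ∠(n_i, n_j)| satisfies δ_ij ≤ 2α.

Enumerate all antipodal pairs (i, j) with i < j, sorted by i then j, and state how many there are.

count = 6; pairs: (0,4), (1,5), (2,5), (2,6), (3,6), (4,6)

α = atan 0.5 = 26.57°;  2α = 53.13°
n_0 = (-0.9876, +0.1570)
n_1 = (-0.8062, -0.5916)
n_2 = (-0.2265, -0.9740)
n_3 = (+0.2561, -0.9666)
n_4 = (+0.8916, -0.4529)
n_5 = (+0.7039, +0.7103)
n_6 = (-0.5250, +0.8511)
  (0,1): δ = 134.69°  ·
  (0,2): δ = 94.06°  ·
  (0,3): δ = 66.13°  ·
  (0,4): δ = 17.90°  ✓
  (0,5): δ = 54.29°  ·
  (0,6): δ = 130.70°  ·
  (1,2): δ = 139.36°  ·
  (1,3): δ = 111.43°  ·
  (1,4): δ = 63.20°  ·
  (1,5): δ = 8.99°  ✓
  (1,6): δ = 85.40°  ·
  (2,3): δ = 152.07°  ·
  (2,4): δ = 103.84°  ·
  (2,5): δ = 31.65°  ✓
  (2,6): δ = 44.76°  ✓
  (3,4): δ = 131.77°  ·
  (3,5): δ = 59.58°  ·
  (3,6): δ = 16.83°  ✓
  (4,5): δ = 107.81°  ·
  (4,6): δ = 31.40°  ✓
  (5,6): δ = 103.59°  ·
antipodal pairs: 6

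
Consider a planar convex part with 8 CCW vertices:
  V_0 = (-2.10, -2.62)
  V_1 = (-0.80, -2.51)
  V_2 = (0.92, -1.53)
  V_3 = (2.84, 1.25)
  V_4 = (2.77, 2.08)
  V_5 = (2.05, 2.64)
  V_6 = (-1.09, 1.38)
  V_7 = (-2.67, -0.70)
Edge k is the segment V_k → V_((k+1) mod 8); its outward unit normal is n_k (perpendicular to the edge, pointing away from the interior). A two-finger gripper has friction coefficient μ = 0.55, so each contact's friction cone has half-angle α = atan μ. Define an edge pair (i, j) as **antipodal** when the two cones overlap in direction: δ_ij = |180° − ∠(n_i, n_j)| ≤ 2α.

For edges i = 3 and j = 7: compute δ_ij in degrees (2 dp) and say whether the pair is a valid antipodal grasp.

δ = 11.71°, valid

α = atan 0.55 = 28.81°;  2α = 57.62°
edge 3: e_3 = (-0.07, +0.83);  n_3 = (+0.9965, +0.0840)
edge 7: e_7 = (+0.57, -1.92);  n_7 = (-0.9586, -0.2846)
∠(n_3, n_7) = 168.29°
δ = |180° − 168.29°| = 11.71°
11.71° ≤ 2α = 57.62°  →  valid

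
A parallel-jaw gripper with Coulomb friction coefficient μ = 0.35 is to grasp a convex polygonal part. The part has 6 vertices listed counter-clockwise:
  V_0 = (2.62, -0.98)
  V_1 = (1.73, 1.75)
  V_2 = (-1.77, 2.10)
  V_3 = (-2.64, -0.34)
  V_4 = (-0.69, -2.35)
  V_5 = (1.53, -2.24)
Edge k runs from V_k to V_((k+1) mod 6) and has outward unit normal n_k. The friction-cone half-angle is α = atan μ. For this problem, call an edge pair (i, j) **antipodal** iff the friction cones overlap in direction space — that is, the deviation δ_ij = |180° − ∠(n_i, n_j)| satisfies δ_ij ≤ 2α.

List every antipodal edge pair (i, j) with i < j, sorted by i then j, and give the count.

count = 4; pairs: (0,2), (0,3), (1,4), (2,5)

α = atan 0.35 = 19.29°;  2α = 38.58°
n_0 = (+0.9508, +0.3100)
n_1 = (+0.0995, +0.9950)
n_2 = (-0.9419, +0.3358)
n_3 = (-0.7177, -0.6963)
n_4 = (+0.0495, -0.9988)
n_5 = (+0.7563, -0.6542)
  (0,1): δ = 113.77°  ·
  (0,2): δ = 37.68°  ✓
  (0,3): δ = 26.08°  ✓
  (0,4): δ = 74.78°  ·
  (0,5): δ = 121.08°  ·
  (1,2): δ = 103.91°  ·
  (1,3): δ = 40.16°  ·
  (1,4): δ = 8.55°  ✓
  (1,5): δ = 54.85°  ·
  (2,3): δ = 116.24°  ·
  (2,4): δ = 67.54°  ·
  (2,5): δ = 21.24°  ✓
  (3,4): δ = 131.30°  ·
  (3,5): δ = 84.99°  ·
  (4,5): δ = 133.70°  ·
antipodal pairs: 4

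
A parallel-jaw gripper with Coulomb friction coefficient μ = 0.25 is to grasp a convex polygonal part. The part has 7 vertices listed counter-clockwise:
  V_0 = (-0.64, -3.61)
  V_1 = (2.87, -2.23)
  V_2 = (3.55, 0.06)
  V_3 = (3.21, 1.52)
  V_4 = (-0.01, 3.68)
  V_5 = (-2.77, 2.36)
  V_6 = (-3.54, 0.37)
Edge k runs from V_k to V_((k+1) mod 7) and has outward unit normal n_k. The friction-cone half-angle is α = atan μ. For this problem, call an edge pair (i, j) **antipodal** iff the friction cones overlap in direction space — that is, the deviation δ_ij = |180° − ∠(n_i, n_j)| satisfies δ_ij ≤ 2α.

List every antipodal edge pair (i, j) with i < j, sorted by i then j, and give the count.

count = 4; pairs: (0,4), (1,5), (2,6), (3,6)

α = atan 0.25 = 14.04°;  2α = 28.07°
n_0 = (+0.3659, -0.9307)
n_1 = (+0.9586, -0.2847)
n_2 = (+0.9739, +0.2268)
n_3 = (+0.5571, +0.8305)
n_4 = (-0.4315, +0.9021)
n_5 = (-0.9326, +0.3609)
n_6 = (-0.8082, -0.5889)
  (0,1): δ = 128.00°  ·
  (0,2): δ = 98.35°  ·
  (0,3): δ = 55.32°  ·
  (0,4): δ = 4.10°  ✓
  (0,5): δ = 47.38°  ·
  (0,6): δ = 104.62°  ·
  (1,2): δ = 150.35°  ·
  (1,3): δ = 107.32°  ·
  (1,4): δ = 47.90°  ·
  (1,5): δ = 4.61°  ✓
  (1,6): δ = 52.62°  ·
  (2,3): δ = 136.96°  ·
  (2,4): δ = 77.55°  ·
  (2,5): δ = 34.26°  ·
  (2,6): δ = 22.97°  ✓
  (3,4): δ = 120.59°  ·
  (3,5): δ = 77.30°  ·
  (3,6): δ = 20.07°  ✓
  (4,5): δ = 136.71°  ·
  (4,6): δ = 79.48°  ·
  (5,6): δ = 122.77°  ·
antipodal pairs: 4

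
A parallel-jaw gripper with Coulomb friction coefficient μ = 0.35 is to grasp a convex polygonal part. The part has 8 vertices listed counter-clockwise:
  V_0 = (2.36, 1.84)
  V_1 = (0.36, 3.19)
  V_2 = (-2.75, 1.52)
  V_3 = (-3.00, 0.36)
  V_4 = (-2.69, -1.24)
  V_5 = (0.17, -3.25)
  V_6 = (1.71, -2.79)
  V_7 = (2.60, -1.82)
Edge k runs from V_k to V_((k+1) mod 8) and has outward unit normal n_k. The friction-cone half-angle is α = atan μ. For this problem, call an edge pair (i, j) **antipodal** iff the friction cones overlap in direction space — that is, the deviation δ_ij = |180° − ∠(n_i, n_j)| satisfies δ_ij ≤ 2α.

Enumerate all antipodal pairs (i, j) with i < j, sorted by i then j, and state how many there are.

count = 6; pairs: (0,4), (1,5), (1,6), (2,6), (2,7), (3,7)

α = atan 0.35 = 19.29°;  2α = 38.58°
n_0 = (+0.5595, +0.8288)
n_1 = (-0.4731, +0.8810)
n_2 = (-0.9776, +0.2107)
n_3 = (-0.9817, -0.1902)
n_4 = (-0.5750, -0.8182)
n_5 = (+0.2862, -0.9582)
n_6 = (+0.7368, -0.6761)
n_7 = (+0.9979, +0.0654)
  (0,1): δ = 117.75°  ·
  (0,2): δ = 68.14°  ·
  (0,3): δ = 45.02°  ·
  (0,4): δ = 1.08°  ✓
  (0,5): δ = 50.65°  ·
  (0,6): δ = 81.48°  ·
  (0,7): δ = 127.77°  ·
  (1,2): δ = 130.40°  ·
  (1,3): δ = 107.27°  ·
  (1,4): δ = 63.33°  ·
  (1,5): δ = 11.60°  ✓
  (1,6): δ = 19.23°  ✓
  (1,7): δ = 65.52°  ·
  (2,3): δ = 156.87°  ·
  (2,4): δ = 112.94°  ·
  (2,5): δ = 61.21°  ·
  (2,6): δ = 30.37°  ✓
  (2,7): δ = 15.91°  ✓
  (3,4): δ = 136.06°  ·
  (3,5): δ = 84.33°  ·
  (3,6): δ = 53.50°  ·
  (3,7): δ = 7.21°  ✓
  (4,5): δ = 128.27°  ·
  (4,6): δ = 97.44°  ·
  (4,7): δ = 51.15°  ·
  (5,6): δ = 149.17°  ·
  (5,7): δ = 102.88°  ·
  (6,7): δ = 133.71°  ·
antipodal pairs: 6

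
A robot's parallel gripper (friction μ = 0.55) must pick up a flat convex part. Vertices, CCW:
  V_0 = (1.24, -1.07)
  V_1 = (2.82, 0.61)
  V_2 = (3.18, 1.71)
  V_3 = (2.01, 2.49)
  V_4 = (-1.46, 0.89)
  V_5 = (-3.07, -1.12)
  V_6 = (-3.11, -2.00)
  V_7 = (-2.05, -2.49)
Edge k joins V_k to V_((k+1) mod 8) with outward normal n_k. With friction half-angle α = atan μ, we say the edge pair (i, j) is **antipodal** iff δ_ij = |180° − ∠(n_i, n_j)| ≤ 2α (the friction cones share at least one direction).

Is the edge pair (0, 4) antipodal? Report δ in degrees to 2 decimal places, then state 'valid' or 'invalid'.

δ = 4.55°, valid

α = atan 0.55 = 28.81°;  2α = 57.62°
edge 0: e_0 = (+1.58, +1.68);  n_0 = (+0.7285, -0.6851)
edge 4: e_4 = (-1.61, -2.01);  n_4 = (-0.7805, +0.6252)
∠(n_0, n_4) = 175.45°
δ = |180° − 175.45°| = 4.55°
4.55° ≤ 2α = 57.62°  →  valid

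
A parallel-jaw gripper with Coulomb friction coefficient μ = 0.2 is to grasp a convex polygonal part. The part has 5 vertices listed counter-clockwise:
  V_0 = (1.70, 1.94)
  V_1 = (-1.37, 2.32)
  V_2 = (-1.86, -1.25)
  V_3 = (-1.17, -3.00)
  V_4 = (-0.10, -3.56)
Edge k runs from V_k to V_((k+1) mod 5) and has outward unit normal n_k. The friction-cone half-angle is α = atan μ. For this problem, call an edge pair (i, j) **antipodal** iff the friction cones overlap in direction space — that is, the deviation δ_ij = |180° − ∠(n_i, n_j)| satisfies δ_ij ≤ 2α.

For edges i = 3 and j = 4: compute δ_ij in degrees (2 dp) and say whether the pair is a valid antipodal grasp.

α = atan 0.2 = 11.31°;  2α = 22.62°
edge 3: e_3 = (+1.07, -0.56);  n_3 = (-0.4637, -0.8860)
edge 4: e_4 = (+1.80, +5.50);  n_4 = (+0.9504, -0.3110)
∠(n_3, n_4) = 99.50°
δ = |180° − 99.50°| = 80.50°
80.50° > 2α = 22.62°  →  invalid

δ = 80.50°, invalid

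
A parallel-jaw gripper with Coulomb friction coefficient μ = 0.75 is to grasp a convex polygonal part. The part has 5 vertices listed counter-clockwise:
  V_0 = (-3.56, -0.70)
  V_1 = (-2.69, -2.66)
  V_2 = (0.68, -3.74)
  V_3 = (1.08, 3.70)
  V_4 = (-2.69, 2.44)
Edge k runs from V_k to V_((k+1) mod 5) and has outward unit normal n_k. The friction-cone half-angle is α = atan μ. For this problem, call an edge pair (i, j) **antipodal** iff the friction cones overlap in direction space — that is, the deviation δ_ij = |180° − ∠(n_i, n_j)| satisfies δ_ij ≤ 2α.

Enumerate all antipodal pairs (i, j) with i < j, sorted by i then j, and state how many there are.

count = 4; pairs: (0,2), (1,3), (2,3), (2,4)

α = atan 0.75 = 36.87°;  2α = 73.74°
n_0 = (-0.9140, -0.4057)
n_1 = (-0.3052, -0.9523)
n_2 = (+0.9986, -0.0537)
n_3 = (-0.3170, +0.9484)
n_4 = (-0.9637, +0.2670)
  (0,1): δ = 131.70°  ·
  (0,2): δ = 27.01°  ✓
  (0,3): δ = 84.55°  ·
  (0,4): δ = 140.58°  ·
  (1,2): δ = 75.31°  ·
  (1,3): δ = 36.25°  ✓
  (1,4): δ = 92.28°  ·
  (2,3): δ = 68.44°  ✓
  (2,4): δ = 12.41°  ✓
  (3,4): δ = 123.97°  ·
antipodal pairs: 4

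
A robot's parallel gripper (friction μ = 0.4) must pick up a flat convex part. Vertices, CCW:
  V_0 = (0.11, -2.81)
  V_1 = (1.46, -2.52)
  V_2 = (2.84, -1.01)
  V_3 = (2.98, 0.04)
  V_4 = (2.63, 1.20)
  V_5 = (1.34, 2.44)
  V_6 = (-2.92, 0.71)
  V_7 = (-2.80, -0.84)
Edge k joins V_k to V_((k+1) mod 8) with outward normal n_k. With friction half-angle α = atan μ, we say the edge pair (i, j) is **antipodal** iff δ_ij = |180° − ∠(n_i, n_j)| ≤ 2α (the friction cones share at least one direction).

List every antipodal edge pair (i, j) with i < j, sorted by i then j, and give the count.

count = 7; pairs: (0,5), (1,5), (2,6), (3,6), (3,7), (4,6), (4,7)

α = atan 0.4 = 21.80°;  2α = 43.60°
n_0 = (+0.2100, -0.9777)
n_1 = (+0.7382, -0.6746)
n_2 = (+0.9912, -0.1322)
n_3 = (+0.9574, +0.2889)
n_4 = (+0.6930, +0.7209)
n_5 = (-0.3763, +0.9265)
n_6 = (-0.9970, -0.0772)
n_7 = (-0.5606, -0.8281)
  (0,1): δ = 144.55°  ·
  (0,2): δ = 109.72°  ·
  (0,3): δ = 85.33°  ·
  (0,4): δ = 55.99°  ·
  (0,5): δ = 9.98°  ✓
  (0,6): δ = 82.30°  ·
  (0,7): δ = 133.78°  ·
  (1,2): δ = 145.17°  ·
  (1,3): δ = 120.79°  ·
  (1,4): δ = 91.44°  ·
  (1,5): δ = 25.47°  ✓
  (1,6): δ = 46.85°  ·
  (1,7): δ = 98.33°  ·
  (2,3): δ = 155.62°  ·
  (2,4): δ = 126.27°  ·
  (2,5): δ = 60.30°  ·
  (2,6): δ = 12.02°  ✓
  (2,7): δ = 63.50°  ·
  (3,4): δ = 150.66°  ·
  (3,5): δ = 84.69°  ·
  (3,6): δ = 12.36°  ✓
  (3,7): δ = 39.11°  ✓
  (4,5): δ = 114.03°  ·
  (4,6): δ = 41.71°  ✓
  (4,7): δ = 9.77°  ✓
  (5,6): δ = 107.68°  ·
  (5,7): δ = 56.20°  ·
  (6,7): δ = 128.52°  ·
antipodal pairs: 7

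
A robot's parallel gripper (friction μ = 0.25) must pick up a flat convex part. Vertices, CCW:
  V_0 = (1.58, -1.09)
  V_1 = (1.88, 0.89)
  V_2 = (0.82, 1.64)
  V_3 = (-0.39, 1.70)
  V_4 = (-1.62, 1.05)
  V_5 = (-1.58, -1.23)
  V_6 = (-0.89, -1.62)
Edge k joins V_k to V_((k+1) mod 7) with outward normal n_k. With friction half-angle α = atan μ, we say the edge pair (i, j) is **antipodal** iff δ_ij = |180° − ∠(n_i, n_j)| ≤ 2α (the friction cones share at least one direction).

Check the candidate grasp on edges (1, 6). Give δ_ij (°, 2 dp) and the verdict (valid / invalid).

δ = 47.39°, invalid

α = atan 0.25 = 14.04°;  2α = 28.07°
edge 1: e_1 = (-1.06, +0.75);  n_1 = (+0.5776, +0.8163)
edge 6: e_6 = (+2.47, +0.53);  n_6 = (+0.2098, -0.9777)
∠(n_1, n_6) = 132.61°
δ = |180° − 132.61°| = 47.39°
47.39° > 2α = 28.07°  →  invalid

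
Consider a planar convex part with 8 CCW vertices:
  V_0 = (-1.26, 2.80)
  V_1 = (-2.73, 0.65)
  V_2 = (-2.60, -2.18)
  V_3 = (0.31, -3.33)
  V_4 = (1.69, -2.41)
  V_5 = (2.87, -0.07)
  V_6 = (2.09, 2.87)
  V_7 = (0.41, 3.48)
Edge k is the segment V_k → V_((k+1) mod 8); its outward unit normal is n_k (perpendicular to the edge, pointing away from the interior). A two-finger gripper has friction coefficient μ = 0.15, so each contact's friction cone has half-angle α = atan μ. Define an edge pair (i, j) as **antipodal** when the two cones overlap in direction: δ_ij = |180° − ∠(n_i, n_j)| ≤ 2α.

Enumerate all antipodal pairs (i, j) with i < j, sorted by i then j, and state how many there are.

α = atan 0.15 = 8.53°;  2α = 17.06°
n_0 = (-0.8255, +0.5644)
n_1 = (-0.9989, -0.0459)
n_2 = (-0.3675, -0.9300)
n_3 = (+0.5547, -0.8321)
n_4 = (+0.8929, -0.4503)
n_5 = (+0.9666, +0.2564)
n_6 = (+0.3413, +0.9400)
n_7 = (-0.3771, +0.9262)
  (0,1): δ = 143.01°  ·
  (0,2): δ = 77.20°  ·
  (0,3): δ = 21.95°  ·
  (0,4): δ = 7.60°  ✓
  (0,5): δ = 49.22°  ·
  (0,6): δ = 104.41°  ·
  (0,7): δ = 146.52°  ·
  (1,2): δ = 114.19°  ·
  (1,3): δ = 58.94°  ·
  (1,4): δ = 29.39°  ·
  (1,5): δ = 12.23°  ✓
  (1,6): δ = 67.41°  ·
  (1,7): δ = 109.53°  ·
  (2,3): δ = 124.75°  ·
  (2,4): δ = 95.20°  ·
  (2,5): δ = 53.58°  ·
  (2,6): δ = 1.61°  ✓
  (2,7): δ = 43.72°  ·
  (3,4): δ = 150.45°  ·
  (3,5): δ = 108.83°  ·
  (3,6): δ = 53.65°  ·
  (3,7): δ = 11.53°  ✓
  (4,5): δ = 138.38°  ·
  (4,6): δ = 83.20°  ·
  (4,7): δ = 41.08°  ·
  (5,6): δ = 124.81°  ·
  (5,7): δ = 82.70°  ·
  (6,7): δ = 137.89°  ·
antipodal pairs: 4

count = 4; pairs: (0,4), (1,5), (2,6), (3,7)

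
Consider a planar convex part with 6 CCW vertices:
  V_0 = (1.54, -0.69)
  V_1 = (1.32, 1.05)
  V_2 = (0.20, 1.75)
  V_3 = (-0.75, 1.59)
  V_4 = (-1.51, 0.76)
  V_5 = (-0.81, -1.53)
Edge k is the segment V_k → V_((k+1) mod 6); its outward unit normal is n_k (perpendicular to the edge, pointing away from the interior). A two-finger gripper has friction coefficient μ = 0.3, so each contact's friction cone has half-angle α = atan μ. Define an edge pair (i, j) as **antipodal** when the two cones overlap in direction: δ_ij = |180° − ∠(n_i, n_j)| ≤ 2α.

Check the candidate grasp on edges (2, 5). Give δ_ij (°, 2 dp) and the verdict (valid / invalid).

δ = 10.11°, valid

α = atan 0.3 = 16.70°;  2α = 33.40°
edge 2: e_2 = (-0.95, -0.16);  n_2 = (-0.1661, +0.9861)
edge 5: e_5 = (+2.35, +0.84);  n_5 = (+0.3366, -0.9417)
∠(n_2, n_5) = 169.89°
δ = |180° − 169.89°| = 10.11°
10.11° ≤ 2α = 33.40°  →  valid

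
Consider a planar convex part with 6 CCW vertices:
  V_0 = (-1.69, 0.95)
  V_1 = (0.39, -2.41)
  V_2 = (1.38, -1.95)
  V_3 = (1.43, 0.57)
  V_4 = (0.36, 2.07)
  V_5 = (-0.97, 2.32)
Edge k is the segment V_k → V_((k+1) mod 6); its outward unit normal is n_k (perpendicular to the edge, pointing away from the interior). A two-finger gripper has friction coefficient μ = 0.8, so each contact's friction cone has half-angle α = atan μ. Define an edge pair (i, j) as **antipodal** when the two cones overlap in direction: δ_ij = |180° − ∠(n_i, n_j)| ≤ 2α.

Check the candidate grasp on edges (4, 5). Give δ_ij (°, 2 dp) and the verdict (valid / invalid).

δ = 107.08°, invalid

α = atan 0.8 = 38.66°;  2α = 77.32°
edge 4: e_4 = (-1.33, +0.25);  n_4 = (+0.1847, +0.9828)
edge 5: e_5 = (-0.72, -1.37);  n_5 = (-0.8852, +0.4652)
∠(n_4, n_5) = 72.92°
δ = |180° − 72.92°| = 107.08°
107.08° > 2α = 77.32°  →  invalid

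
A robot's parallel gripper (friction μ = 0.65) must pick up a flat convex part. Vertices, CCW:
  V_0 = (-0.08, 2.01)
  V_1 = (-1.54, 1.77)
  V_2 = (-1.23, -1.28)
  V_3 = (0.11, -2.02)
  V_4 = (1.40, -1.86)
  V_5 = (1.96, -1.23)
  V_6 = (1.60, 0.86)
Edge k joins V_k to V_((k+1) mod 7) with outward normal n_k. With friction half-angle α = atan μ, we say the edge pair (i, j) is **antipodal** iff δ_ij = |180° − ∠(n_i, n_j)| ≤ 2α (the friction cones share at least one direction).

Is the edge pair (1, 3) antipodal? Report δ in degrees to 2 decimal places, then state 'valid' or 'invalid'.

δ = 88.73°, invalid

α = atan 0.65 = 33.02°;  2α = 66.05°
edge 1: e_1 = (+0.31, -3.05);  n_1 = (-0.9949, -0.1011)
edge 3: e_3 = (+1.29, +0.16);  n_3 = (+0.1231, -0.9924)
∠(n_1, n_3) = 91.27°
δ = |180° − 91.27°| = 88.73°
88.73° > 2α = 66.05°  →  invalid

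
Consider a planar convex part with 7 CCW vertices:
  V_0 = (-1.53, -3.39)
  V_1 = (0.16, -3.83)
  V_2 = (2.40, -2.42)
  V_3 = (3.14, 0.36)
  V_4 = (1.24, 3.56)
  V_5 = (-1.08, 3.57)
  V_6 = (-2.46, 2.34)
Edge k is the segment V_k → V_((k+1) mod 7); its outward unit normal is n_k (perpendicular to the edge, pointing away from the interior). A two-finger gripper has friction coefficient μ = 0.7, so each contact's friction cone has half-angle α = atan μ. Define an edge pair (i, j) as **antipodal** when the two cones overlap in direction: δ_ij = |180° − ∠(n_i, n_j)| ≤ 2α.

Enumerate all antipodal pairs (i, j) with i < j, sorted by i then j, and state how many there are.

count = 9; pairs: (0,3), (0,4), (0,5), (1,4), (1,5), (1,6), (2,5), (2,6), (3,6)

α = atan 0.7 = 34.99°;  2α = 69.98°
n_0 = (-0.2520, -0.9677)
n_1 = (+0.5327, -0.8463)
n_2 = (+0.9664, -0.2572)
n_3 = (+0.8599, +0.5105)
n_4 = (+0.0043, +1.0000)
n_5 = (-0.6654, +0.7465)
n_6 = (-0.9871, -0.1602)
  (0,1): δ = 133.22°  ·
  (0,2): δ = 90.31°  ·
  (0,3): δ = 44.71°  ✓
  (0,4): δ = 14.35°  ✓
  (0,5): δ = 56.30°  ✓
  (0,6): δ = 113.81°  ·
  (1,2): δ = 137.09°  ·
  (1,3): δ = 91.49°  ·
  (1,4): δ = 32.44°  ✓
  (1,5): δ = 9.52°  ✓
  (1,6): δ = 67.03°  ✓
  (2,3): δ = 134.39°  ·
  (2,4): δ = 75.34°  ·
  (2,5): δ = 33.38°  ✓
  (2,6): δ = 24.12°  ✓
  (3,4): δ = 120.95°  ·
  (3,5): δ = 78.99°  ·
  (3,6): δ = 21.48°  ✓
  (4,5): δ = 138.04°  ·
  (4,6): δ = 80.53°  ·
  (5,6): δ = 122.49°  ·
antipodal pairs: 9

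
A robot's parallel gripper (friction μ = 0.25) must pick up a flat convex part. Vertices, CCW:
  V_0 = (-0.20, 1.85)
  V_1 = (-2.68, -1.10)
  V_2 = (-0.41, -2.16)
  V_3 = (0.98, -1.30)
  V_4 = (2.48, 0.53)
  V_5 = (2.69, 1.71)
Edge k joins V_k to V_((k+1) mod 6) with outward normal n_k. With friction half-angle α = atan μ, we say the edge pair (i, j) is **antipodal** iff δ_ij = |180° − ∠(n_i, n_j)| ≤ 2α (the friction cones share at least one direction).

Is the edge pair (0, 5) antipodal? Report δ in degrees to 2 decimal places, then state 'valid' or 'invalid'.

δ = 127.28°, invalid

α = atan 0.25 = 14.04°;  2α = 28.07°
edge 0: e_0 = (-2.48, -2.95);  n_0 = (-0.7654, +0.6435)
edge 5: e_5 = (-2.89, +0.14);  n_5 = (+0.0484, +0.9988)
∠(n_0, n_5) = 52.72°
δ = |180° − 52.72°| = 127.28°
127.28° > 2α = 28.07°  →  invalid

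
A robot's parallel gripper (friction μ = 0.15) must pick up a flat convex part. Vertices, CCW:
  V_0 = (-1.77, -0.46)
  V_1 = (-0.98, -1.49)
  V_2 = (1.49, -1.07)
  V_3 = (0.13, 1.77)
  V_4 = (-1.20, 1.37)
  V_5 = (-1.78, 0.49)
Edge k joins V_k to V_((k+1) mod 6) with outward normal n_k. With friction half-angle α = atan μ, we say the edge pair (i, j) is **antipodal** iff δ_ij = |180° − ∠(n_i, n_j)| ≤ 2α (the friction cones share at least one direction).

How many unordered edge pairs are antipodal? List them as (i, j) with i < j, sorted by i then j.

count = 2; pairs: (0,2), (1,3)

α = atan 0.15 = 8.53°;  2α = 17.06°
n_0 = (-0.7935, -0.6086)
n_1 = (+0.1676, -0.9858)
n_2 = (+0.9019, +0.4319)
n_3 = (-0.2880, +0.9576)
n_4 = (-0.8350, +0.5503)
n_5 = (-0.9999, -0.0105)
  (0,1): δ = 117.84°  ·
  (0,2): δ = 11.90°  ✓
  (0,3): δ = 69.25°  ·
  (0,4): δ = 109.12°  ·
  (0,5): δ = 143.12°  ·
  (1,2): δ = 74.06°  ·
  (1,3): δ = 7.09°  ✓
  (1,4): δ = 46.96°  ·
  (1,5): δ = 80.95°  ·
  (2,3): δ = 98.85°  ·
  (2,4): δ = 58.98°  ·
  (2,5): δ = 24.99°  ·
  (3,4): δ = 140.13°  ·
  (3,5): δ = 106.14°  ·
  (4,5): δ = 146.01°  ·
antipodal pairs: 2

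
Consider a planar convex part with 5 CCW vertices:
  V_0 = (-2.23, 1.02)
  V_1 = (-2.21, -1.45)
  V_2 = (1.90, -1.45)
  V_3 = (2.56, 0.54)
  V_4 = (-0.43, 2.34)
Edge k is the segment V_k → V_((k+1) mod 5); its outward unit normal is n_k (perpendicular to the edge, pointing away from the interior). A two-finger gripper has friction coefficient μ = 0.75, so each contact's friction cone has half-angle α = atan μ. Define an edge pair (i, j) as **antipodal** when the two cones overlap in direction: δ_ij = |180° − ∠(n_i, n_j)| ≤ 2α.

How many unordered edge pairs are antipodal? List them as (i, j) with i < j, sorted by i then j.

count = 5; pairs: (0,2), (0,3), (1,3), (1,4), (2,4)

α = atan 0.75 = 36.87°;  2α = 73.74°
n_0 = (-1.0000, -0.0081)
n_1 = (+0.0000, -1.0000)
n_2 = (+0.9492, -0.3148)
n_3 = (+0.5158, +0.8567)
n_4 = (-0.5914, +0.8064)
  (0,1): δ = 90.46°  ·
  (0,2): δ = 18.81°  ✓
  (0,3): δ = 58.49°  ✓
  (0,4): δ = 125.79°  ·
  (1,2): δ = 108.35°  ·
  (1,3): δ = 31.05°  ✓
  (1,4): δ = 36.25°  ✓
  (2,3): δ = 102.70°  ·
  (2,4): δ = 35.40°  ✓
  (3,4): δ = 112.70°  ·
antipodal pairs: 5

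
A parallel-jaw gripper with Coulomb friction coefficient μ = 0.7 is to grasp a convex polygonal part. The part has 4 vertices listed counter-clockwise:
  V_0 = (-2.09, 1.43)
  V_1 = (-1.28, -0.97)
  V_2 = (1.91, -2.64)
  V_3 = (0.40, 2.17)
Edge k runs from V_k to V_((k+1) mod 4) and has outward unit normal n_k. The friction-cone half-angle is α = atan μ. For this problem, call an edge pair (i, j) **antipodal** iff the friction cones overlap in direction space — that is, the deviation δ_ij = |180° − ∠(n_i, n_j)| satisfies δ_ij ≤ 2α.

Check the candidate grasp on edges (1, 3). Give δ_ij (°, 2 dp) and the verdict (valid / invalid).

α = atan 0.7 = 34.99°;  2α = 69.98°
edge 1: e_1 = (+3.19, -1.67);  n_1 = (-0.4638, -0.8859)
edge 3: e_3 = (-2.49, -0.74);  n_3 = (-0.2849, +0.9586)
∠(n_1, n_3) = 135.82°
δ = |180° − 135.82°| = 44.18°
44.18° ≤ 2α = 69.98°  →  valid

δ = 44.18°, valid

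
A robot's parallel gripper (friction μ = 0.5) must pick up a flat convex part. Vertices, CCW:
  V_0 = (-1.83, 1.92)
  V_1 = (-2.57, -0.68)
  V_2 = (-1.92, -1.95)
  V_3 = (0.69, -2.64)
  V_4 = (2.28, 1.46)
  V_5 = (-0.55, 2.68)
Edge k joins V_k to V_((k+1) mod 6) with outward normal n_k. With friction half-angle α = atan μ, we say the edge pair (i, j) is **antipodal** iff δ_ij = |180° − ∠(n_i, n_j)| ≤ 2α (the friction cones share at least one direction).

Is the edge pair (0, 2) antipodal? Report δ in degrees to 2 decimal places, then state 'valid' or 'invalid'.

α = atan 0.5 = 26.57°;  2α = 53.13°
edge 0: e_0 = (-0.74, -2.60);  n_0 = (-0.9618, +0.2737)
edge 2: e_2 = (+2.61, -0.69);  n_2 = (-0.2556, -0.9668)
∠(n_0, n_2) = 91.08°
δ = |180° − 91.08°| = 88.92°
88.92° > 2α = 53.13°  →  invalid

δ = 88.92°, invalid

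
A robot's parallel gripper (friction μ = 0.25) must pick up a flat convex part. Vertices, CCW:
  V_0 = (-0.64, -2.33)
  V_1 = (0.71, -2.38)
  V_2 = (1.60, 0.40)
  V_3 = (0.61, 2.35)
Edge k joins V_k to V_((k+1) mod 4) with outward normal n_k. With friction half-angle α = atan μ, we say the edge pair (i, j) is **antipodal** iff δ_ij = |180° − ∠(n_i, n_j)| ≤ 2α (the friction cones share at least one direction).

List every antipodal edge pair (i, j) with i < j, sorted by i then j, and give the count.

α = atan 0.25 = 14.04°;  2α = 28.07°
n_0 = (-0.0370, -0.9993)
n_1 = (+0.9524, -0.3049)
n_2 = (+0.8917, +0.4527)
n_3 = (-0.9661, +0.2580)
  (0,1): δ = 105.63°  ·
  (0,2): δ = 60.96°  ·
  (0,3): δ = 77.17°  ·
  (1,2): δ = 135.33°  ·
  (1,3): δ = 2.80°  ✓
  (2,3): δ = 41.87°  ·
antipodal pairs: 1

count = 1; pairs: (1,3)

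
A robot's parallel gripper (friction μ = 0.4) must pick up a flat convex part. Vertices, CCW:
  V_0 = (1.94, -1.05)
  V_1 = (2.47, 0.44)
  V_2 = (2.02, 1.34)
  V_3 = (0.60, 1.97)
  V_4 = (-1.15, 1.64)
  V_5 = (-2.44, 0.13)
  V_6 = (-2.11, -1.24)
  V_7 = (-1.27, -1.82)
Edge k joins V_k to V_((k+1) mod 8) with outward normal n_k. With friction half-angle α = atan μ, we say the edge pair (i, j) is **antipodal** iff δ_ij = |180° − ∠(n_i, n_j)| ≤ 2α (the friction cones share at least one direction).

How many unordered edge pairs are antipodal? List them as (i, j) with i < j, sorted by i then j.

α = atan 0.4 = 21.80°;  2α = 43.60°
n_0 = (+0.9422, -0.3351)
n_1 = (+0.8944, +0.4472)
n_2 = (+0.4055, +0.9141)
n_3 = (-0.1853, +0.9827)
n_4 = (-0.7603, +0.6495)
n_5 = (-0.9722, -0.2342)
n_6 = (-0.5682, -0.8229)
n_7 = (+0.2333, -0.9724)
  (0,1): δ = 133.85°  ·
  (0,2): δ = 94.34°  ·
  (0,3): δ = 59.74°  ·
  (0,4): δ = 20.93°  ✓
  (0,5): δ = 33.12°  ✓
  (0,6): δ = 74.96°  ·
  (0,7): δ = 123.07°  ·
  (1,2): δ = 140.49°  ·
  (1,3): δ = 105.89°  ·
  (1,4): δ = 67.07°  ·
  (1,5): δ = 13.02°  ✓
  (1,6): δ = 28.81°  ✓
  (1,7): δ = 76.92°  ·
  (2,3): δ = 145.40°  ·
  (2,4): δ = 106.58°  ·
  (2,5): δ = 52.53°  ·
  (2,6): δ = 10.70°  ✓
  (2,7): δ = 37.41°  ✓
  (3,4): δ = 141.19°  ·
  (3,5): δ = 87.14°  ·
  (3,6): δ = 45.30°  ·
  (3,7): δ = 2.81°  ✓
  (4,5): δ = 125.95°  ·
  (4,6): δ = 84.12°  ·
  (4,7): δ = 36.00°  ✓
  (5,6): δ = 138.17°  ·
  (5,7): δ = 90.05°  ·
  (6,7): δ = 131.89°  ·
antipodal pairs: 8

count = 8; pairs: (0,4), (0,5), (1,5), (1,6), (2,6), (2,7), (3,7), (4,7)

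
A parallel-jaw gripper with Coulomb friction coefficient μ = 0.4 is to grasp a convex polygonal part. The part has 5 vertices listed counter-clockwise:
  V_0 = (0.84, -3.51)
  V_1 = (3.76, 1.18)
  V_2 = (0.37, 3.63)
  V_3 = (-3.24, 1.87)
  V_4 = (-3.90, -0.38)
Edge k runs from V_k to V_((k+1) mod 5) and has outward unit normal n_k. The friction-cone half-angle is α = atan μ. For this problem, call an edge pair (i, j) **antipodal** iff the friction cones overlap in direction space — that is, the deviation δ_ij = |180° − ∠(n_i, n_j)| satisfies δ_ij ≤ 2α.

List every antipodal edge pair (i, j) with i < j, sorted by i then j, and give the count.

count = 3; pairs: (0,2), (0,3), (1,4)

α = atan 0.4 = 21.80°;  2α = 43.60°
n_0 = (+0.8489, -0.5285)
n_1 = (+0.5858, +0.8105)
n_2 = (-0.4382, +0.8989)
n_3 = (-0.9596, +0.2815)
n_4 = (-0.5510, -0.8345)
  (0,1): δ = 93.95°  ·
  (0,2): δ = 32.10°  ✓
  (0,3): δ = 15.56°  ✓
  (0,4): δ = 88.47°  ·
  (1,2): δ = 118.15°  ·
  (1,3): δ = 70.49°  ·
  (1,4): δ = 2.42°  ✓
  (2,3): δ = 132.34°  ·
  (2,4): δ = 59.43°  ·
  (3,4): δ = 107.09°  ·
antipodal pairs: 3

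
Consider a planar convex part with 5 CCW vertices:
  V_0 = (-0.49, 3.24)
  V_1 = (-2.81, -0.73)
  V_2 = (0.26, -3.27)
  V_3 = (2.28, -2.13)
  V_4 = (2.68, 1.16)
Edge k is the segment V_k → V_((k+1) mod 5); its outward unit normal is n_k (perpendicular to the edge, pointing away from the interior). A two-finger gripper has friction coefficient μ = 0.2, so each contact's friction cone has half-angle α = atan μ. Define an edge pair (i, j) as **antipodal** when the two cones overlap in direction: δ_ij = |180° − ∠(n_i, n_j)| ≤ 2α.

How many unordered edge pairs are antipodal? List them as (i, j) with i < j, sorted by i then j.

α = atan 0.2 = 11.31°;  2α = 22.62°
n_0 = (-0.8634, +0.5045)
n_1 = (-0.6375, -0.7705)
n_2 = (+0.4915, -0.8709)
n_3 = (+0.9927, -0.1207)
n_4 = (+0.5486, +0.8361)
  (0,1): δ = 99.30°  ·
  (0,2): δ = 30.26°  ·
  (0,3): δ = 23.37°  ·
  (0,4): δ = 87.03°  ·
  (1,2): δ = 110.96°  ·
  (1,3): δ = 57.33°  ·
  (1,4): δ = 6.33°  ✓
  (2,3): δ = 126.37°  ·
  (2,4): δ = 62.71°  ·
  (3,4): δ = 116.34°  ·
antipodal pairs: 1

count = 1; pairs: (1,4)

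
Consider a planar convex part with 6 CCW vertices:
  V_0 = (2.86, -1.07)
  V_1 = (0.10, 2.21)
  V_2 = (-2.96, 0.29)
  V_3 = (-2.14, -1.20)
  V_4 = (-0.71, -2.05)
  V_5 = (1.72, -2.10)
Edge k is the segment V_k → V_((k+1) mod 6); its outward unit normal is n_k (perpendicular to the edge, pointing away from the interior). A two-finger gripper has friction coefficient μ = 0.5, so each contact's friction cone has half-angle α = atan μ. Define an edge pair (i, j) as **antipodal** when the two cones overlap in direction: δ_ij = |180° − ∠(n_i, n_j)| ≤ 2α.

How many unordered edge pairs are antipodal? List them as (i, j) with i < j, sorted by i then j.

α = atan 0.5 = 26.57°;  2α = 53.13°
n_0 = (+0.7652, +0.6438)
n_1 = (-0.5315, +0.8471)
n_2 = (-0.8761, -0.4821)
n_3 = (-0.5110, -0.8596)
n_4 = (-0.0206, -0.9998)
n_5 = (+0.6704, -0.7420)
  (0,1): δ = 97.97°  ·
  (0,2): δ = 11.25°  ✓
  (0,3): δ = 19.19°  ✓
  (0,4): δ = 48.74°  ✓
  (0,5): δ = 92.02°  ·
  (1,2): δ = 93.28°  ·
  (1,3): δ = 62.83°  ·
  (1,4): δ = 33.29°  ✓
  (1,5): δ = 9.99°  ✓
  (2,3): δ = 149.55°  ·
  (2,4): δ = 120.00°  ·
  (2,5): δ = 76.73°  ·
  (3,4): δ = 150.45°  ·
  (3,5): δ = 107.17°  ·
  (4,5): δ = 136.72°  ·
antipodal pairs: 5

count = 5; pairs: (0,2), (0,3), (0,4), (1,4), (1,5)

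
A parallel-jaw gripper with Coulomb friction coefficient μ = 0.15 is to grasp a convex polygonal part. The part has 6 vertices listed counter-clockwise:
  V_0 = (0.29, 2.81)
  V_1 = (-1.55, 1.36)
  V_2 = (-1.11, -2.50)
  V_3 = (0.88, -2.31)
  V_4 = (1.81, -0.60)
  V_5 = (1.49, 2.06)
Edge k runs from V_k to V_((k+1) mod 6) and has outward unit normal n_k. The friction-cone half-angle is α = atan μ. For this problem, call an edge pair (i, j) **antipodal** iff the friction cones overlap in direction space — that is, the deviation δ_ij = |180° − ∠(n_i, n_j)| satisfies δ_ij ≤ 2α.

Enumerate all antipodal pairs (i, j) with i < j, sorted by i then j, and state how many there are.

α = atan 0.15 = 8.53°;  2α = 17.06°
n_0 = (-0.6190, +0.7854)
n_1 = (-0.9936, -0.1133)
n_2 = (+0.0950, -0.9955)
n_3 = (+0.8785, -0.4778)
n_4 = (+0.9928, +0.1194)
n_5 = (+0.5300, +0.8480)
  (0,1): δ = 121.74°  ·
  (0,2): δ = 32.79°  ·
  (0,3): δ = 23.22°  ·
  (0,4): δ = 58.62°  ·
  (0,5): δ = 109.75°  ·
  (1,2): δ = 91.05°  ·
  (1,3): δ = 35.04°  ·
  (1,4): δ = 0.36°  ✓
  (1,5): δ = 51.49°  ·
  (2,3): δ = 123.99°  ·
  (2,4): δ = 88.59°  ·
  (2,5): δ = 37.46°  ·
  (3,4): δ = 144.60°  ·
  (3,5): δ = 93.47°  ·
  (4,5): δ = 128.87°  ·
antipodal pairs: 1

count = 1; pairs: (1,4)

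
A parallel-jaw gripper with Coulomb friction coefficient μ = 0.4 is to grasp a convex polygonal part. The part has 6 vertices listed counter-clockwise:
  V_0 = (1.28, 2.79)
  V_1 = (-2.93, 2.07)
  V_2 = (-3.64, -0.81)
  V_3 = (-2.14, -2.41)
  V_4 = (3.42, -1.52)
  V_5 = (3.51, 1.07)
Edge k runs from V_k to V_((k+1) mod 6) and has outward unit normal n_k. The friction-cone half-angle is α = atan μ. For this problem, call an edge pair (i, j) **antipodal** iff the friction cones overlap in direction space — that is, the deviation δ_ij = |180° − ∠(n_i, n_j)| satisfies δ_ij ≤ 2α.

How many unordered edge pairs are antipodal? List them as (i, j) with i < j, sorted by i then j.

count = 3; pairs: (0,3), (1,4), (2,5)

α = atan 0.4 = 21.80°;  2α = 43.60°
n_0 = (-0.1686, +0.9857)
n_1 = (-0.9709, +0.2394)
n_2 = (-0.7295, -0.6839)
n_3 = (+0.1581, -0.9874)
n_4 = (+0.9994, -0.0347)
n_5 = (+0.6107, +0.7918)
  (0,1): δ = 113.55°  ·
  (0,2): δ = 56.55°  ·
  (0,3): δ = 0.61°  ✓
  (0,4): δ = 78.30°  ·
  (0,5): δ = 132.65°  ·
  (1,2): δ = 123.00°  ·
  (1,3): δ = 67.06°  ·
  (1,4): δ = 11.86°  ✓
  (1,5): δ = 66.21°  ·
  (2,3): δ = 124.06°  ·
  (2,4): δ = 45.14°  ·
  (2,5): δ = 9.20°  ✓
  (3,4): δ = 101.08°  ·
  (3,5): δ = 46.74°  ·
  (4,5): δ = 125.65°  ·
antipodal pairs: 3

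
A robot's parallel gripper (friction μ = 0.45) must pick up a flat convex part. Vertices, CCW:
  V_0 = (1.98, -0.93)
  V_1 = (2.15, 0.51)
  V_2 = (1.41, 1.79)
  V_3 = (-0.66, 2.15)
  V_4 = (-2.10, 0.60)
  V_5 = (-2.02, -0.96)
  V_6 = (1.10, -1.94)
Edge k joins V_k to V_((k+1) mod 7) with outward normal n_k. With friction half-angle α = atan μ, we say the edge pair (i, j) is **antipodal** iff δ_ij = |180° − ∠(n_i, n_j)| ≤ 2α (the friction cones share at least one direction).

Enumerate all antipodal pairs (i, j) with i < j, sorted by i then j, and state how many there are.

α = atan 0.45 = 24.23°;  2α = 48.46°
n_0 = (+0.9931, -0.1172)
n_1 = (+0.8657, +0.5005)
n_2 = (+0.1713, +0.9852)
n_3 = (-0.7326, +0.6806)
n_4 = (-0.9987, -0.0512)
n_5 = (-0.2997, -0.9540)
n_6 = (+0.7540, -0.6569)
  (0,1): δ = 143.23°  ·
  (0,2): δ = 93.13°  ·
  (0,3): δ = 36.16°  ✓
  (0,4): δ = 9.67°  ✓
  (0,5): δ = 79.30°  ·
  (0,6): δ = 145.67°  ·
  (1,2): δ = 129.90°  ·
  (1,3): δ = 72.93°  ·
  (1,4): δ = 27.10°  ✓
  (1,5): δ = 42.53°  ✓
  (1,6): δ = 108.90°  ·
  (2,3): δ = 123.03°  ·
  (2,4): δ = 77.20°  ·
  (2,5): δ = 7.57°  ✓
  (2,6): δ = 58.80°  ·
  (3,4): δ = 134.17°  ·
  (3,5): δ = 64.54°  ·
  (3,6): δ = 1.83°  ✓
  (4,5): δ = 110.37°  ·
  (4,6): δ = 44.00°  ✓
  (5,6): δ = 113.63°  ·
antipodal pairs: 7

count = 7; pairs: (0,3), (0,4), (1,4), (1,5), (2,5), (3,6), (4,6)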